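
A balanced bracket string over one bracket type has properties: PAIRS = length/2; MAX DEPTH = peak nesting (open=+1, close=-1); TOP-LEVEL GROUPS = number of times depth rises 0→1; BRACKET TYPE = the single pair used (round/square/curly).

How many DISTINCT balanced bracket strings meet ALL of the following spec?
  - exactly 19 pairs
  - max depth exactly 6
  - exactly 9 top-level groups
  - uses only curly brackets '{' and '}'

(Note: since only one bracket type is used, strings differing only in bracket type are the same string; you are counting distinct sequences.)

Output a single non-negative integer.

Spec: pairs=19 depth=6 groups=9
Count(depth <= 6) = 6087501
Count(depth <= 5) = 5670792
Count(depth == 6) = 6087501 - 5670792 = 416709

Answer: 416709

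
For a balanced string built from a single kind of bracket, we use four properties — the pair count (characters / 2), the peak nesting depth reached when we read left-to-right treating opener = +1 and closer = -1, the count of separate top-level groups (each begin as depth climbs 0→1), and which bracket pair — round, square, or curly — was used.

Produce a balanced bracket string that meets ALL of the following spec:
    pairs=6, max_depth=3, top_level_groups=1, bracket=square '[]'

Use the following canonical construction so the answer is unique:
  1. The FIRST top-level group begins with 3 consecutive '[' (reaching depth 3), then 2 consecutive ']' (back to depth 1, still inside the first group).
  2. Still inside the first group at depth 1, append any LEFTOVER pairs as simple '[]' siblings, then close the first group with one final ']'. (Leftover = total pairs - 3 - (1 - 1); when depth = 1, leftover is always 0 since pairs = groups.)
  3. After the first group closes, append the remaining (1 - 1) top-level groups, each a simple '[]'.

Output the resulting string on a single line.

Answer: [[[]][][][]]

Derivation:
Spec: pairs=6 depth=3 groups=1
Leftover pairs = 6 - 3 - (1-1) = 3
First group: deep chain of depth 3 + 3 sibling pairs
Remaining 0 groups: simple '[]' each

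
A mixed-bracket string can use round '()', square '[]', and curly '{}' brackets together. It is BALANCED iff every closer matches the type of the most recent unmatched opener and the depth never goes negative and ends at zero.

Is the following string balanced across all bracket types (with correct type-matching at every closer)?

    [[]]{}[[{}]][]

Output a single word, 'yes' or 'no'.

pos 0: push '['; stack = [
pos 1: push '['; stack = [[
pos 2: ']' matches '['; pop; stack = [
pos 3: ']' matches '['; pop; stack = (empty)
pos 4: push '{'; stack = {
pos 5: '}' matches '{'; pop; stack = (empty)
pos 6: push '['; stack = [
pos 7: push '['; stack = [[
pos 8: push '{'; stack = [[{
pos 9: '}' matches '{'; pop; stack = [[
pos 10: ']' matches '['; pop; stack = [
pos 11: ']' matches '['; pop; stack = (empty)
pos 12: push '['; stack = [
pos 13: ']' matches '['; pop; stack = (empty)
end: stack empty → VALID
Verdict: properly nested → yes

Answer: yes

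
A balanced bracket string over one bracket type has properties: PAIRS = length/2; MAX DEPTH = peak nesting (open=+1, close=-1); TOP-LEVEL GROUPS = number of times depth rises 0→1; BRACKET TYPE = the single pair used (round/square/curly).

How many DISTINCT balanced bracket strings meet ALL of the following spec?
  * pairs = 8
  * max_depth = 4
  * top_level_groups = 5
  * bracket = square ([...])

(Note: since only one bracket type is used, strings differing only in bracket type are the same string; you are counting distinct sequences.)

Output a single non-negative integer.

Answer: 5

Derivation:
Spec: pairs=8 depth=4 groups=5
Count(depth <= 4) = 75
Count(depth <= 3) = 70
Count(depth == 4) = 75 - 70 = 5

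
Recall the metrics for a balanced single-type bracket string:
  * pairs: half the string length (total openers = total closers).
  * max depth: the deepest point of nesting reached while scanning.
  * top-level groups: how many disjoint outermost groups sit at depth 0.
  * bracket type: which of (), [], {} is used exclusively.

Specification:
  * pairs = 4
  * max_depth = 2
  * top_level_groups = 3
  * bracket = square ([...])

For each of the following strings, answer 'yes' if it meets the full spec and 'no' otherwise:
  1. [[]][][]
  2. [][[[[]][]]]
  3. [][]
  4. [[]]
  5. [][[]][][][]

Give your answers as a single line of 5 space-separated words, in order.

String 1 '[[]][][]': depth seq [1 2 1 0 1 0 1 0]
  -> pairs=4 depth=2 groups=3 -> yes
String 2 '[][[[[]][]]]': depth seq [1 0 1 2 3 4 3 2 3 2 1 0]
  -> pairs=6 depth=4 groups=2 -> no
String 3 '[][]': depth seq [1 0 1 0]
  -> pairs=2 depth=1 groups=2 -> no
String 4 '[[]]': depth seq [1 2 1 0]
  -> pairs=2 depth=2 groups=1 -> no
String 5 '[][[]][][][]': depth seq [1 0 1 2 1 0 1 0 1 0 1 0]
  -> pairs=6 depth=2 groups=5 -> no

Answer: yes no no no no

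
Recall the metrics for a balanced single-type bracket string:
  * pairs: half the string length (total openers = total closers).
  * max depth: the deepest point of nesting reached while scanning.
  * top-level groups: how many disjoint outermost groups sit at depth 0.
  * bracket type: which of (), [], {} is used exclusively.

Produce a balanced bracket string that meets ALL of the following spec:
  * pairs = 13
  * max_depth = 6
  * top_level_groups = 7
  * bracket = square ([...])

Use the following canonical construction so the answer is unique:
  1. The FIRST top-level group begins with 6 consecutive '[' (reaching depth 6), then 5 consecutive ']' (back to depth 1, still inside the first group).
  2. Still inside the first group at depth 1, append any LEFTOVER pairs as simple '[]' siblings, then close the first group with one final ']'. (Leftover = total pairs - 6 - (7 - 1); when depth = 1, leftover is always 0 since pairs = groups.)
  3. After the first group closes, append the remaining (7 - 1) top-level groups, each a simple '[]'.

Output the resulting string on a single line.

Answer: [[[[[[]]]]][]][][][][][][]

Derivation:
Spec: pairs=13 depth=6 groups=7
Leftover pairs = 13 - 6 - (7-1) = 1
First group: deep chain of depth 6 + 1 sibling pairs
Remaining 6 groups: simple '[]' each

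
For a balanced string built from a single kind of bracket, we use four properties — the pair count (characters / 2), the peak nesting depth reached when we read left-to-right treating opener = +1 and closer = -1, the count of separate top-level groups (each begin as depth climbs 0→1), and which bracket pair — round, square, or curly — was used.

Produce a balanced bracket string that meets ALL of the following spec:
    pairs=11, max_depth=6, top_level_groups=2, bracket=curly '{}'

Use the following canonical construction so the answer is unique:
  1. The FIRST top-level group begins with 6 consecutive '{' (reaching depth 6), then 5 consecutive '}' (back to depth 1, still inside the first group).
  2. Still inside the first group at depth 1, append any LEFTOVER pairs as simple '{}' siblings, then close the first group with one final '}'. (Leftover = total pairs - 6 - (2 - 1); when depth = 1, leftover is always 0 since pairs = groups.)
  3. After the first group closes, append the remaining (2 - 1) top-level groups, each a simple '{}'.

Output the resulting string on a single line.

Answer: {{{{{{}}}}}{}{}{}{}}{}

Derivation:
Spec: pairs=11 depth=6 groups=2
Leftover pairs = 11 - 6 - (2-1) = 4
First group: deep chain of depth 6 + 4 sibling pairs
Remaining 1 groups: simple '{}' each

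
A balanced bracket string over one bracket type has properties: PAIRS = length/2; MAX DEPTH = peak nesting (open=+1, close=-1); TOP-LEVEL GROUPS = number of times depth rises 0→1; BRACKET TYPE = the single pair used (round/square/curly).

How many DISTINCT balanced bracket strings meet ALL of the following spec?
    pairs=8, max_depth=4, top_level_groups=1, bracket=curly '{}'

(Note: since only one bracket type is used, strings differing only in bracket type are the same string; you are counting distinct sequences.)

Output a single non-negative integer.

Spec: pairs=8 depth=4 groups=1
Count(depth <= 4) = 233
Count(depth <= 3) = 64
Count(depth == 4) = 233 - 64 = 169

Answer: 169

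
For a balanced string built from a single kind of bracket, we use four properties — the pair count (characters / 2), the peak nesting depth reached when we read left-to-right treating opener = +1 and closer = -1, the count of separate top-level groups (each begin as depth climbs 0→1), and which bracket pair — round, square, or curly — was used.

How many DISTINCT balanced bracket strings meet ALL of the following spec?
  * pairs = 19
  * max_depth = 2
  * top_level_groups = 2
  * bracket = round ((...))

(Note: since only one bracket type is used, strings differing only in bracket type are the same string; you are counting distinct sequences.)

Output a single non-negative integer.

Spec: pairs=19 depth=2 groups=2
Count(depth <= 2) = 18
Count(depth <= 1) = 0
Count(depth == 2) = 18 - 0 = 18

Answer: 18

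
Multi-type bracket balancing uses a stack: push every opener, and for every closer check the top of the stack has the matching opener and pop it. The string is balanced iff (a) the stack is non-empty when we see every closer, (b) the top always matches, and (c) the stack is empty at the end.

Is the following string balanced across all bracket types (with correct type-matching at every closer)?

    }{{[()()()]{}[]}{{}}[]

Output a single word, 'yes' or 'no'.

Answer: no

Derivation:
pos 0: saw closer '}' but stack is empty → INVALID
Verdict: unmatched closer '}' at position 0 → no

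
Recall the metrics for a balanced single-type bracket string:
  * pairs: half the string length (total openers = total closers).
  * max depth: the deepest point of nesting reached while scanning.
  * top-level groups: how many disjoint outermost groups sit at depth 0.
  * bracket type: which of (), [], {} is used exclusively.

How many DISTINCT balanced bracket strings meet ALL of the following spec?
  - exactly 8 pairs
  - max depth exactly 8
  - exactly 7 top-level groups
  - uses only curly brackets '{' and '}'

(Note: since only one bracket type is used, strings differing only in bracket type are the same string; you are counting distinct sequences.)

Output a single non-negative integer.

Answer: 0

Derivation:
Spec: pairs=8 depth=8 groups=7
Count(depth <= 8) = 7
Count(depth <= 7) = 7
Count(depth == 8) = 7 - 7 = 0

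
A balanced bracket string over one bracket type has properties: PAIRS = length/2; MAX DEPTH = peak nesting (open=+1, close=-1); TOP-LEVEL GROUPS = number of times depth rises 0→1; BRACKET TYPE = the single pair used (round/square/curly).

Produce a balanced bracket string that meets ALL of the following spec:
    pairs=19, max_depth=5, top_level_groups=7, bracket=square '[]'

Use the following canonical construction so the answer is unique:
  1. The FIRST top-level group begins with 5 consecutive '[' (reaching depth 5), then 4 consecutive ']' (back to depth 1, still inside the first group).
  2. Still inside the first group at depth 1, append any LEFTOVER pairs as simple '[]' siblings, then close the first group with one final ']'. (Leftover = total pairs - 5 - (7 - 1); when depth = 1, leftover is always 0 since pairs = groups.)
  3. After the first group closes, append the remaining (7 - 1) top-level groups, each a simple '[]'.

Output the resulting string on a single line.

Spec: pairs=19 depth=5 groups=7
Leftover pairs = 19 - 5 - (7-1) = 8
First group: deep chain of depth 5 + 8 sibling pairs
Remaining 6 groups: simple '[]' each

Answer: [[[[[]]]][][][][][][][][]][][][][][][]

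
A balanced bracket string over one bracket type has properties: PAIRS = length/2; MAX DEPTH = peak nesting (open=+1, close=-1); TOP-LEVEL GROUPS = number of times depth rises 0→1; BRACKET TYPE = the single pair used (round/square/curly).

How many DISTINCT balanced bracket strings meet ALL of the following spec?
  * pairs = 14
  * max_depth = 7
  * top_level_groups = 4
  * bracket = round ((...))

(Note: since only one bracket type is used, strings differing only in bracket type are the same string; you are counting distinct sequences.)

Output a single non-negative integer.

Spec: pairs=14 depth=7 groups=4
Count(depth <= 7) = 321724
Count(depth <= 6) = 304612
Count(depth == 7) = 321724 - 304612 = 17112

Answer: 17112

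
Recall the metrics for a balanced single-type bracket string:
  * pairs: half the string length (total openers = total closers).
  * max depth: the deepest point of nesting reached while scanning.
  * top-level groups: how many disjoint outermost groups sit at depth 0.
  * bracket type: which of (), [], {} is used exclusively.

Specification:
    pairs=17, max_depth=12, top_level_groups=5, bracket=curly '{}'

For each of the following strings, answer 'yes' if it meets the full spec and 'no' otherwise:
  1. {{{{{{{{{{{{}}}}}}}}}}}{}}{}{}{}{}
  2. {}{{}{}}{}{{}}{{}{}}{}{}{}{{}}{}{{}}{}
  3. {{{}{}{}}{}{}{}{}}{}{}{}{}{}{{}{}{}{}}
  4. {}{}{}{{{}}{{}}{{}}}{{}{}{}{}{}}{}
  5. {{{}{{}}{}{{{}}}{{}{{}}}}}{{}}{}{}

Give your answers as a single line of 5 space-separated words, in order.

Answer: yes no no no no

Derivation:
String 1 '{{{{{{{{{{{{}}}}}}}}}}}{}}{}{}{}{}': depth seq [1 2 3 4 5 6 7 8 9 10 11 12 11 10 9 8 7 6 5 4 3 2 1 2 1 0 1 0 1 0 1 0 1 0]
  -> pairs=17 depth=12 groups=5 -> yes
String 2 '{}{{}{}}{}{{}}{{}{}}{}{}{}{{}}{}{{}}{}': depth seq [1 0 1 2 1 2 1 0 1 0 1 2 1 0 1 2 1 2 1 0 1 0 1 0 1 0 1 2 1 0 1 0 1 2 1 0 1 0]
  -> pairs=19 depth=2 groups=12 -> no
String 3 '{{{}{}{}}{}{}{}{}}{}{}{}{}{}{{}{}{}{}}': depth seq [1 2 3 2 3 2 3 2 1 2 1 2 1 2 1 2 1 0 1 0 1 0 1 0 1 0 1 0 1 2 1 2 1 2 1 2 1 0]
  -> pairs=19 depth=3 groups=7 -> no
String 4 '{}{}{}{{{}}{{}}{{}}}{{}{}{}{}{}}{}': depth seq [1 0 1 0 1 0 1 2 3 2 1 2 3 2 1 2 3 2 1 0 1 2 1 2 1 2 1 2 1 2 1 0 1 0]
  -> pairs=17 depth=3 groups=6 -> no
String 5 '{{{}{{}}{}{{{}}}{{}{{}}}}}{{}}{}{}': depth seq [1 2 3 2 3 4 3 2 3 2 3 4 5 4 3 2 3 4 3 4 5 4 3 2 1 0 1 2 1 0 1 0 1 0]
  -> pairs=17 depth=5 groups=4 -> no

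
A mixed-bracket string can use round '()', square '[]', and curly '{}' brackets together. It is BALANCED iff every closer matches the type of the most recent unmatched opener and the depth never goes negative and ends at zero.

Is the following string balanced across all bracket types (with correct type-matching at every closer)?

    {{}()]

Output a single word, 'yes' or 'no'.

Answer: no

Derivation:
pos 0: push '{'; stack = {
pos 1: push '{'; stack = {{
pos 2: '}' matches '{'; pop; stack = {
pos 3: push '('; stack = {(
pos 4: ')' matches '('; pop; stack = {
pos 5: saw closer ']' but top of stack is '{' (expected '}') → INVALID
Verdict: type mismatch at position 5: ']' closes '{' → no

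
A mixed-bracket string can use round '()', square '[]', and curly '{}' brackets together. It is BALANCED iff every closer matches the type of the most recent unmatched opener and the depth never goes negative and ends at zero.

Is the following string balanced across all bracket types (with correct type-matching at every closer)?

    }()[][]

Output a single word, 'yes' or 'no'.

pos 0: saw closer '}' but stack is empty → INVALID
Verdict: unmatched closer '}' at position 0 → no

Answer: no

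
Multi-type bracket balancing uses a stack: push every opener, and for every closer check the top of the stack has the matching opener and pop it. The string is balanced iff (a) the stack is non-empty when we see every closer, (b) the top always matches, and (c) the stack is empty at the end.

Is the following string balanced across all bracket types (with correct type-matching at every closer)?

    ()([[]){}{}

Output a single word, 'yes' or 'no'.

pos 0: push '('; stack = (
pos 1: ')' matches '('; pop; stack = (empty)
pos 2: push '('; stack = (
pos 3: push '['; stack = ([
pos 4: push '['; stack = ([[
pos 5: ']' matches '['; pop; stack = ([
pos 6: saw closer ')' but top of stack is '[' (expected ']') → INVALID
Verdict: type mismatch at position 6: ')' closes '[' → no

Answer: no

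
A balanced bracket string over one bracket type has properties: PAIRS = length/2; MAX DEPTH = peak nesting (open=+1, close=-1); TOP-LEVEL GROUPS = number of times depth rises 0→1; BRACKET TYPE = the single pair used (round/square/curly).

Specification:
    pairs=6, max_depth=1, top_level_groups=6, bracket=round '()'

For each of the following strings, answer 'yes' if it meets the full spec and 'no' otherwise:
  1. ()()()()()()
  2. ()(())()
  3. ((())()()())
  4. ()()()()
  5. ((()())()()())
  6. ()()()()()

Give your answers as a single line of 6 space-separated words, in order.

Answer: yes no no no no no

Derivation:
String 1 '()()()()()()': depth seq [1 0 1 0 1 0 1 0 1 0 1 0]
  -> pairs=6 depth=1 groups=6 -> yes
String 2 '()(())()': depth seq [1 0 1 2 1 0 1 0]
  -> pairs=4 depth=2 groups=3 -> no
String 3 '((())()()())': depth seq [1 2 3 2 1 2 1 2 1 2 1 0]
  -> pairs=6 depth=3 groups=1 -> no
String 4 '()()()()': depth seq [1 0 1 0 1 0 1 0]
  -> pairs=4 depth=1 groups=4 -> no
String 5 '((()())()()())': depth seq [1 2 3 2 3 2 1 2 1 2 1 2 1 0]
  -> pairs=7 depth=3 groups=1 -> no
String 6 '()()()()()': depth seq [1 0 1 0 1 0 1 0 1 0]
  -> pairs=5 depth=1 groups=5 -> no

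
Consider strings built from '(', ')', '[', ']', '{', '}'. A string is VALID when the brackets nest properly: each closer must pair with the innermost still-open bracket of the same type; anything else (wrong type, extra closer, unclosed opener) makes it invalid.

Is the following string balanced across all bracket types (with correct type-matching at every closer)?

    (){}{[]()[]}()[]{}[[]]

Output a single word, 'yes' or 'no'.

pos 0: push '('; stack = (
pos 1: ')' matches '('; pop; stack = (empty)
pos 2: push '{'; stack = {
pos 3: '}' matches '{'; pop; stack = (empty)
pos 4: push '{'; stack = {
pos 5: push '['; stack = {[
pos 6: ']' matches '['; pop; stack = {
pos 7: push '('; stack = {(
pos 8: ')' matches '('; pop; stack = {
pos 9: push '['; stack = {[
pos 10: ']' matches '['; pop; stack = {
pos 11: '}' matches '{'; pop; stack = (empty)
pos 12: push '('; stack = (
pos 13: ')' matches '('; pop; stack = (empty)
pos 14: push '['; stack = [
pos 15: ']' matches '['; pop; stack = (empty)
pos 16: push '{'; stack = {
pos 17: '}' matches '{'; pop; stack = (empty)
pos 18: push '['; stack = [
pos 19: push '['; stack = [[
pos 20: ']' matches '['; pop; stack = [
pos 21: ']' matches '['; pop; stack = (empty)
end: stack empty → VALID
Verdict: properly nested → yes

Answer: yes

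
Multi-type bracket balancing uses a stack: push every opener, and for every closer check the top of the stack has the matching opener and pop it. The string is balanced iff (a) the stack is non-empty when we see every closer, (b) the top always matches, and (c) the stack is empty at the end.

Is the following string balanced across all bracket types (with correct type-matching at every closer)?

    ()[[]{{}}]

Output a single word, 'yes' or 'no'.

pos 0: push '('; stack = (
pos 1: ')' matches '('; pop; stack = (empty)
pos 2: push '['; stack = [
pos 3: push '['; stack = [[
pos 4: ']' matches '['; pop; stack = [
pos 5: push '{'; stack = [{
pos 6: push '{'; stack = [{{
pos 7: '}' matches '{'; pop; stack = [{
pos 8: '}' matches '{'; pop; stack = [
pos 9: ']' matches '['; pop; stack = (empty)
end: stack empty → VALID
Verdict: properly nested → yes

Answer: yes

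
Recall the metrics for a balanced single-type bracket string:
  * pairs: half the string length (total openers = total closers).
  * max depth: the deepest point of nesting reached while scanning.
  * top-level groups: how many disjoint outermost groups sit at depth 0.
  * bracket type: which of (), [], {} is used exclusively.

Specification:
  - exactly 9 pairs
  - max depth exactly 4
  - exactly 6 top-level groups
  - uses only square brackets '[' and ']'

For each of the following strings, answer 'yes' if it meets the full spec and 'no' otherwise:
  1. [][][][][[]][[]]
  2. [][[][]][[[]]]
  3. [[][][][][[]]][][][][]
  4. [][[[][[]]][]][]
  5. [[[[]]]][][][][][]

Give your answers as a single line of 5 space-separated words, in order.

Answer: no no no no yes

Derivation:
String 1 '[][][][][[]][[]]': depth seq [1 0 1 0 1 0 1 0 1 2 1 0 1 2 1 0]
  -> pairs=8 depth=2 groups=6 -> no
String 2 '[][[][]][[[]]]': depth seq [1 0 1 2 1 2 1 0 1 2 3 2 1 0]
  -> pairs=7 depth=3 groups=3 -> no
String 3 '[[][][][][[]]][][][][]': depth seq [1 2 1 2 1 2 1 2 1 2 3 2 1 0 1 0 1 0 1 0 1 0]
  -> pairs=11 depth=3 groups=5 -> no
String 4 '[][[[][[]]][]][]': depth seq [1 0 1 2 3 2 3 4 3 2 1 2 1 0 1 0]
  -> pairs=8 depth=4 groups=3 -> no
String 5 '[[[[]]]][][][][][]': depth seq [1 2 3 4 3 2 1 0 1 0 1 0 1 0 1 0 1 0]
  -> pairs=9 depth=4 groups=6 -> yes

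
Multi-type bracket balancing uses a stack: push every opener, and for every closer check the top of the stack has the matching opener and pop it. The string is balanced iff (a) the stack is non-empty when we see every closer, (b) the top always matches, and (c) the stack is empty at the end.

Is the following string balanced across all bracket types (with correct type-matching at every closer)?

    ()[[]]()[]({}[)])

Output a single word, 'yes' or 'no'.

pos 0: push '('; stack = (
pos 1: ')' matches '('; pop; stack = (empty)
pos 2: push '['; stack = [
pos 3: push '['; stack = [[
pos 4: ']' matches '['; pop; stack = [
pos 5: ']' matches '['; pop; stack = (empty)
pos 6: push '('; stack = (
pos 7: ')' matches '('; pop; stack = (empty)
pos 8: push '['; stack = [
pos 9: ']' matches '['; pop; stack = (empty)
pos 10: push '('; stack = (
pos 11: push '{'; stack = ({
pos 12: '}' matches '{'; pop; stack = (
pos 13: push '['; stack = ([
pos 14: saw closer ')' but top of stack is '[' (expected ']') → INVALID
Verdict: type mismatch at position 14: ')' closes '[' → no

Answer: no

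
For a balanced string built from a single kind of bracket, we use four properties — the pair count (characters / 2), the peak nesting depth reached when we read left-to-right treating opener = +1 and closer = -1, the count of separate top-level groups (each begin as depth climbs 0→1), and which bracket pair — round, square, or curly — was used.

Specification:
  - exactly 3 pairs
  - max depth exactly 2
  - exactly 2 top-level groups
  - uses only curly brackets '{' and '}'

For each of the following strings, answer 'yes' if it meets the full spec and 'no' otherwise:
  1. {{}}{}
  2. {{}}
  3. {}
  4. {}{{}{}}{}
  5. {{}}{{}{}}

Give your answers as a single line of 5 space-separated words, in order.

Answer: yes no no no no

Derivation:
String 1 '{{}}{}': depth seq [1 2 1 0 1 0]
  -> pairs=3 depth=2 groups=2 -> yes
String 2 '{{}}': depth seq [1 2 1 0]
  -> pairs=2 depth=2 groups=1 -> no
String 3 '{}': depth seq [1 0]
  -> pairs=1 depth=1 groups=1 -> no
String 4 '{}{{}{}}{}': depth seq [1 0 1 2 1 2 1 0 1 0]
  -> pairs=5 depth=2 groups=3 -> no
String 5 '{{}}{{}{}}': depth seq [1 2 1 0 1 2 1 2 1 0]
  -> pairs=5 depth=2 groups=2 -> no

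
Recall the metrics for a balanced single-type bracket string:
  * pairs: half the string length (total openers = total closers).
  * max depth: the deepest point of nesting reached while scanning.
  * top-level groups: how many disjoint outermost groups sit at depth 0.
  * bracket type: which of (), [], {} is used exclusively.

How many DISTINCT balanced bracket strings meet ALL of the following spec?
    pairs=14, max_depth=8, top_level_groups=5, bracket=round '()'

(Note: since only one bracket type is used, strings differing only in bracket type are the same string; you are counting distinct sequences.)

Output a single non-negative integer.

Spec: pairs=14 depth=8 groups=5
Count(depth <= 8) = 177550
Count(depth <= 7) = 176710
Count(depth == 8) = 177550 - 176710 = 840

Answer: 840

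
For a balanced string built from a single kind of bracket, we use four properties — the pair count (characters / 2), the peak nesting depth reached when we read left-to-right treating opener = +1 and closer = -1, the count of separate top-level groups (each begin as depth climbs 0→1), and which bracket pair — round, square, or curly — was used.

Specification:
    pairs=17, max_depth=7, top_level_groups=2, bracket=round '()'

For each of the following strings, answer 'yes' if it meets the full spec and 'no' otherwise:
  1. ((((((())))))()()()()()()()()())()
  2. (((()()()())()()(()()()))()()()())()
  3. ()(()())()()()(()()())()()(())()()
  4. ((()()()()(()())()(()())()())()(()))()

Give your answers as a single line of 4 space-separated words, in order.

String 1 '((((((())))))()()()()()()()()())()': depth seq [1 2 3 4 5 6 7 6 5 4 3 2 1 2 1 2 1 2 1 2 1 2 1 2 1 2 1 2 1 2 1 0 1 0]
  -> pairs=17 depth=7 groups=2 -> yes
String 2 '(((()()()())()()(()()()))()()()())()': depth seq [1 2 3 4 3 4 3 4 3 4 3 2 3 2 3 2 3 4 3 4 3 4 3 2 1 2 1 2 1 2 1 2 1 0 1 0]
  -> pairs=18 depth=4 groups=2 -> no
String 3 '()(()())()()()(()()())()()(())()()': depth seq [1 0 1 2 1 2 1 0 1 0 1 0 1 0 1 2 1 2 1 2 1 0 1 0 1 0 1 2 1 0 1 0 1 0]
  -> pairs=17 depth=2 groups=11 -> no
String 4 '((()()()()(()())()(()())()())()(()))()': depth seq [1 2 3 2 3 2 3 2 3 2 3 4 3 4 3 2 3 2 3 4 3 4 3 2 3 2 3 2 1 2 1 2 3 2 1 0 1 0]
  -> pairs=19 depth=4 groups=2 -> no

Answer: yes no no no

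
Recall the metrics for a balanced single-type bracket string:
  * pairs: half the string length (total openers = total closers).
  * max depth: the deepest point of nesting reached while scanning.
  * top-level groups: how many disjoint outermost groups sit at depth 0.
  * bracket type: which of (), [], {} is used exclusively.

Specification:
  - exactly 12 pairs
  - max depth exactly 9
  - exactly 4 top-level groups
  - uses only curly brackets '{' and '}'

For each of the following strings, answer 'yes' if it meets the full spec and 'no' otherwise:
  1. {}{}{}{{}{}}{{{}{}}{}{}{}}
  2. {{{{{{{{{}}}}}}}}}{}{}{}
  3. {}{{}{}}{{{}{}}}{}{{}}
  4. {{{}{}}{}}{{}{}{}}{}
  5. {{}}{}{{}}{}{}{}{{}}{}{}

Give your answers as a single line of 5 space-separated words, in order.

Answer: no yes no no no

Derivation:
String 1 '{}{}{}{{}{}}{{{}{}}{}{}{}}': depth seq [1 0 1 0 1 0 1 2 1 2 1 0 1 2 3 2 3 2 1 2 1 2 1 2 1 0]
  -> pairs=13 depth=3 groups=5 -> no
String 2 '{{{{{{{{{}}}}}}}}}{}{}{}': depth seq [1 2 3 4 5 6 7 8 9 8 7 6 5 4 3 2 1 0 1 0 1 0 1 0]
  -> pairs=12 depth=9 groups=4 -> yes
String 3 '{}{{}{}}{{{}{}}}{}{{}}': depth seq [1 0 1 2 1 2 1 0 1 2 3 2 3 2 1 0 1 0 1 2 1 0]
  -> pairs=11 depth=3 groups=5 -> no
String 4 '{{{}{}}{}}{{}{}{}}{}': depth seq [1 2 3 2 3 2 1 2 1 0 1 2 1 2 1 2 1 0 1 0]
  -> pairs=10 depth=3 groups=3 -> no
String 5 '{{}}{}{{}}{}{}{}{{}}{}{}': depth seq [1 2 1 0 1 0 1 2 1 0 1 0 1 0 1 0 1 2 1 0 1 0 1 0]
  -> pairs=12 depth=2 groups=9 -> no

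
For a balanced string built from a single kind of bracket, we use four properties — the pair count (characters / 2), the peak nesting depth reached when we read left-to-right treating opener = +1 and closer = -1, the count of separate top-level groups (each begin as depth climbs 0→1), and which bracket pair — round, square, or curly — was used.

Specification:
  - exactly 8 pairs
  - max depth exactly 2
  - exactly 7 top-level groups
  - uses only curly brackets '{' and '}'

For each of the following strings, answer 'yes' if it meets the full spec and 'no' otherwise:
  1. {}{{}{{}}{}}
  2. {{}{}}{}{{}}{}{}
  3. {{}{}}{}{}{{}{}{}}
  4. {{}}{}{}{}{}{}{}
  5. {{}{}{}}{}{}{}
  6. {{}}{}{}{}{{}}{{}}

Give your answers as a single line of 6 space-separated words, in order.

String 1 '{}{{}{{}}{}}': depth seq [1 0 1 2 1 2 3 2 1 2 1 0]
  -> pairs=6 depth=3 groups=2 -> no
String 2 '{{}{}}{}{{}}{}{}': depth seq [1 2 1 2 1 0 1 0 1 2 1 0 1 0 1 0]
  -> pairs=8 depth=2 groups=5 -> no
String 3 '{{}{}}{}{}{{}{}{}}': depth seq [1 2 1 2 1 0 1 0 1 0 1 2 1 2 1 2 1 0]
  -> pairs=9 depth=2 groups=4 -> no
String 4 '{{}}{}{}{}{}{}{}': depth seq [1 2 1 0 1 0 1 0 1 0 1 0 1 0 1 0]
  -> pairs=8 depth=2 groups=7 -> yes
String 5 '{{}{}{}}{}{}{}': depth seq [1 2 1 2 1 2 1 0 1 0 1 0 1 0]
  -> pairs=7 depth=2 groups=4 -> no
String 6 '{{}}{}{}{}{{}}{{}}': depth seq [1 2 1 0 1 0 1 0 1 0 1 2 1 0 1 2 1 0]
  -> pairs=9 depth=2 groups=6 -> no

Answer: no no no yes no no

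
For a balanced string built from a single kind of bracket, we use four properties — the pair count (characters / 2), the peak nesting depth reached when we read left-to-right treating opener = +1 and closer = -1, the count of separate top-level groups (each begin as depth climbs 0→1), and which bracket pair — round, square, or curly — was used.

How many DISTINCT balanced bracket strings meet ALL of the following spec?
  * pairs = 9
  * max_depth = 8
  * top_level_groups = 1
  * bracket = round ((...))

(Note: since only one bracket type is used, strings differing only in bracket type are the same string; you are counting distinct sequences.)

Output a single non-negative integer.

Spec: pairs=9 depth=8 groups=1
Count(depth <= 8) = 1429
Count(depth <= 7) = 1416
Count(depth == 8) = 1429 - 1416 = 13

Answer: 13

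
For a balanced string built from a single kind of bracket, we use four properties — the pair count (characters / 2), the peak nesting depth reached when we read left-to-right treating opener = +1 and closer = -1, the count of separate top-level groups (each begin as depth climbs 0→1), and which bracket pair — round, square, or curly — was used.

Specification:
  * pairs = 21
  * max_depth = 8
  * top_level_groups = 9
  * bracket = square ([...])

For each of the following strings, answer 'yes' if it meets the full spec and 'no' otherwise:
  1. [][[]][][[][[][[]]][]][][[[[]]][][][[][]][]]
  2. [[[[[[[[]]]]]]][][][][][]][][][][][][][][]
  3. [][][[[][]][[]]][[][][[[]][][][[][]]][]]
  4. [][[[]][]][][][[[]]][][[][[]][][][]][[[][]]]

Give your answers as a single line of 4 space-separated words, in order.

Answer: no yes no no

Derivation:
String 1 '[][[]][][[][[][[]]][]][][[[[]]][][][[][]][]]': depth seq [1 0 1 2 1 0 1 0 1 2 1 2 3 2 3 4 3 2 1 2 1 0 1 0 1 2 3 4 3 2 1 2 1 2 1 2 3 2 3 2 1 2 1 0]
  -> pairs=22 depth=4 groups=6 -> no
String 2 '[[[[[[[[]]]]]]][][][][][]][][][][][][][][]': depth seq [1 2 3 4 5 6 7 8 7 6 5 4 3 2 1 2 1 2 1 2 1 2 1 2 1 0 1 0 1 0 1 0 1 0 1 0 1 0 1 0 1 0]
  -> pairs=21 depth=8 groups=9 -> yes
String 3 '[][][[[][]][[]]][[][][[[]][][][[][]]][]]': depth seq [1 0 1 0 1 2 3 2 3 2 1 2 3 2 1 0 1 2 1 2 1 2 3 4 3 2 3 2 3 2 3 4 3 4 3 2 1 2 1 0]
  -> pairs=20 depth=4 groups=4 -> no
String 4 '[][[[]][]][][][[[]]][][[][[]][][][]][[[][]]]': depth seq [1 0 1 2 3 2 1 2 1 0 1 0 1 0 1 2 3 2 1 0 1 0 1 2 1 2 3 2 1 2 1 2 1 2 1 0 1 2 3 2 3 2 1 0]
  -> pairs=22 depth=3 groups=8 -> no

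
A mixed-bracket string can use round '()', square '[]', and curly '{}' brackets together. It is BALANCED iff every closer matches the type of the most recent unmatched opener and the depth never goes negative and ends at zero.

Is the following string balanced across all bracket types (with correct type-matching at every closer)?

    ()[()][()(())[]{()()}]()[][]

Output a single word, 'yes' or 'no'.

Answer: yes

Derivation:
pos 0: push '('; stack = (
pos 1: ')' matches '('; pop; stack = (empty)
pos 2: push '['; stack = [
pos 3: push '('; stack = [(
pos 4: ')' matches '('; pop; stack = [
pos 5: ']' matches '['; pop; stack = (empty)
pos 6: push '['; stack = [
pos 7: push '('; stack = [(
pos 8: ')' matches '('; pop; stack = [
pos 9: push '('; stack = [(
pos 10: push '('; stack = [((
pos 11: ')' matches '('; pop; stack = [(
pos 12: ')' matches '('; pop; stack = [
pos 13: push '['; stack = [[
pos 14: ']' matches '['; pop; stack = [
pos 15: push '{'; stack = [{
pos 16: push '('; stack = [{(
pos 17: ')' matches '('; pop; stack = [{
pos 18: push '('; stack = [{(
pos 19: ')' matches '('; pop; stack = [{
pos 20: '}' matches '{'; pop; stack = [
pos 21: ']' matches '['; pop; stack = (empty)
pos 22: push '('; stack = (
pos 23: ')' matches '('; pop; stack = (empty)
pos 24: push '['; stack = [
pos 25: ']' matches '['; pop; stack = (empty)
pos 26: push '['; stack = [
pos 27: ']' matches '['; pop; stack = (empty)
end: stack empty → VALID
Verdict: properly nested → yes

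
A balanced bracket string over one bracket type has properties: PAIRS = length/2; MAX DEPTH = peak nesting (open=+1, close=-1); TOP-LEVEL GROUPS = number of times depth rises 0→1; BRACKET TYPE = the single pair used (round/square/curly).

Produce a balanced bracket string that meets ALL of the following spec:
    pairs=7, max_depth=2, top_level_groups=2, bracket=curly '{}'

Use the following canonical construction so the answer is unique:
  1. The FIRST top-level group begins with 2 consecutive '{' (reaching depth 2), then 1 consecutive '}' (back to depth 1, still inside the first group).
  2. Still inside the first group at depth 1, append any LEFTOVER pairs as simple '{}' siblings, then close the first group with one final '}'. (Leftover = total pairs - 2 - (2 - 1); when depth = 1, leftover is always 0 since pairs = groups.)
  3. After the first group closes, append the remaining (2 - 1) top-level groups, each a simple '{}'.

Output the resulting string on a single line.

Spec: pairs=7 depth=2 groups=2
Leftover pairs = 7 - 2 - (2-1) = 4
First group: deep chain of depth 2 + 4 sibling pairs
Remaining 1 groups: simple '{}' each

Answer: {{}{}{}{}{}}{}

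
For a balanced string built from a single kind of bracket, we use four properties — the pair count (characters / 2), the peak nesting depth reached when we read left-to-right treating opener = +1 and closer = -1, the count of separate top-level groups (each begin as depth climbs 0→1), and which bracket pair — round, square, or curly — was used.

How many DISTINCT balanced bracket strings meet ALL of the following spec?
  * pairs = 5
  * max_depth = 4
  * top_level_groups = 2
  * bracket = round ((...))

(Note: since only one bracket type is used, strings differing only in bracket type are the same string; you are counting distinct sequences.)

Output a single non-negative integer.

Spec: pairs=5 depth=4 groups=2
Count(depth <= 4) = 14
Count(depth <= 3) = 12
Count(depth == 4) = 14 - 12 = 2

Answer: 2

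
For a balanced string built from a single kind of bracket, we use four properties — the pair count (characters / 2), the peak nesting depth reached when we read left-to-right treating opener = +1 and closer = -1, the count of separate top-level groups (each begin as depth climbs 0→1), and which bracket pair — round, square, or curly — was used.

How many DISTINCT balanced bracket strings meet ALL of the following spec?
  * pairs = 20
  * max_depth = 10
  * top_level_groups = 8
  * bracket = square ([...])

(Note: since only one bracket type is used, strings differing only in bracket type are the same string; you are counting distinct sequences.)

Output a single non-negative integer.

Answer: 25536

Derivation:
Spec: pairs=20 depth=10 groups=8
Count(depth <= 10) = 56444978
Count(depth <= 9) = 56419442
Count(depth == 10) = 56444978 - 56419442 = 25536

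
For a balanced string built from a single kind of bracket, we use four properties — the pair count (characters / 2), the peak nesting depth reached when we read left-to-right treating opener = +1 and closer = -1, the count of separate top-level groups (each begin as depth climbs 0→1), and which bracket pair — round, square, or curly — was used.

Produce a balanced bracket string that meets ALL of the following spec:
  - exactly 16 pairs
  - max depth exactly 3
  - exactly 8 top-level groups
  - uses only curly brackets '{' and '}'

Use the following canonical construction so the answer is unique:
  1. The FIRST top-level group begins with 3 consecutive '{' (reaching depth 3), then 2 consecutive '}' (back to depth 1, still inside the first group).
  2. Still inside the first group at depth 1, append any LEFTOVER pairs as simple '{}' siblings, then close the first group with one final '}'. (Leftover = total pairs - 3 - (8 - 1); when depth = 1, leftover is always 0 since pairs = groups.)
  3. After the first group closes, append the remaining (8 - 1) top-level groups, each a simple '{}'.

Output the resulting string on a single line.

Answer: {{{}}{}{}{}{}{}{}}{}{}{}{}{}{}{}

Derivation:
Spec: pairs=16 depth=3 groups=8
Leftover pairs = 16 - 3 - (8-1) = 6
First group: deep chain of depth 3 + 6 sibling pairs
Remaining 7 groups: simple '{}' each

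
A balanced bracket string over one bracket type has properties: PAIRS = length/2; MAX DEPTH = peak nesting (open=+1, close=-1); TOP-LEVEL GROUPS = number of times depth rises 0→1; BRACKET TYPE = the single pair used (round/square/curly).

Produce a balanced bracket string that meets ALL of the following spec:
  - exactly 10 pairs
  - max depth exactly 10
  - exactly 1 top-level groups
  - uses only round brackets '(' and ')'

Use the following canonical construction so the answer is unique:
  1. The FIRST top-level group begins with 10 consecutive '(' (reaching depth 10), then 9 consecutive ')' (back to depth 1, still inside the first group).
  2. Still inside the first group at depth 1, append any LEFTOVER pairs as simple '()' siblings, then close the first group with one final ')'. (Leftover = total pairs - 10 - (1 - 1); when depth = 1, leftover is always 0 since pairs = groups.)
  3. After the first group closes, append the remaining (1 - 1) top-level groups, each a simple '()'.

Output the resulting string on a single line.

Spec: pairs=10 depth=10 groups=1
Leftover pairs = 10 - 10 - (1-1) = 0
First group: deep chain of depth 10 + 0 sibling pairs
Remaining 0 groups: simple '()' each

Answer: (((((((((())))))))))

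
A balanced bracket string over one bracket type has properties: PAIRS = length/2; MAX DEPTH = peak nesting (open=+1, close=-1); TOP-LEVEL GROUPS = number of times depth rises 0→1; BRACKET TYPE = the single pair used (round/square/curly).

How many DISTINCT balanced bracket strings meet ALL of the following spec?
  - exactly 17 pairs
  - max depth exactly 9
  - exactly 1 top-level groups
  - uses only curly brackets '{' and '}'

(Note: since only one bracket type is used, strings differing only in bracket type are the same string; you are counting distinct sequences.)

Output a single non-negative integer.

Answer: 2937932

Derivation:
Spec: pairs=17 depth=9 groups=1
Count(depth <= 9) = 33602822
Count(depth <= 8) = 30664890
Count(depth == 9) = 33602822 - 30664890 = 2937932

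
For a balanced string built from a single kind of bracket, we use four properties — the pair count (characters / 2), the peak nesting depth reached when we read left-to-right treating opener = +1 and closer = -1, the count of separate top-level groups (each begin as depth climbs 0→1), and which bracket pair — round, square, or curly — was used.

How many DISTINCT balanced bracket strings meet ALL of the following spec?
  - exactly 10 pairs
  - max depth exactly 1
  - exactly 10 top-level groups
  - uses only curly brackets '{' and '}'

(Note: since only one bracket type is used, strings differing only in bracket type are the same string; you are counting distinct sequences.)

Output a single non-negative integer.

Spec: pairs=10 depth=1 groups=10
Count(depth <= 1) = 1
Count(depth <= 0) = 0
Count(depth == 1) = 1 - 0 = 1

Answer: 1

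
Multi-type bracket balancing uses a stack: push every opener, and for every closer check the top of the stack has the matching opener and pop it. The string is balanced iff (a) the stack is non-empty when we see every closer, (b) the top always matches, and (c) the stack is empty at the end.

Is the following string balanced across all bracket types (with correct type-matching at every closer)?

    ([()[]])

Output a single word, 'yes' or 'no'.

pos 0: push '('; stack = (
pos 1: push '['; stack = ([
pos 2: push '('; stack = ([(
pos 3: ')' matches '('; pop; stack = ([
pos 4: push '['; stack = ([[
pos 5: ']' matches '['; pop; stack = ([
pos 6: ']' matches '['; pop; stack = (
pos 7: ')' matches '('; pop; stack = (empty)
end: stack empty → VALID
Verdict: properly nested → yes

Answer: yes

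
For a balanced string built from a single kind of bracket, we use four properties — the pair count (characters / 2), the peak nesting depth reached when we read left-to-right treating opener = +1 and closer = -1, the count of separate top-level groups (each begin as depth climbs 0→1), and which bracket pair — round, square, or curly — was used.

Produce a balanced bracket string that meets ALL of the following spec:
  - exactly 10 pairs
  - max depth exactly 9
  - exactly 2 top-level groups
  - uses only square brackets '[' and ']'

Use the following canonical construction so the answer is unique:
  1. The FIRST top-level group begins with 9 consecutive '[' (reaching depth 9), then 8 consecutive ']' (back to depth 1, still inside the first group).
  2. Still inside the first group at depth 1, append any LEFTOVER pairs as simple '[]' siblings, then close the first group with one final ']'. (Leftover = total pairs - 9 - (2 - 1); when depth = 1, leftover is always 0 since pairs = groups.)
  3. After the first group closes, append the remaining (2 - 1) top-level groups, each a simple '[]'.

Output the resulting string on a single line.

Spec: pairs=10 depth=9 groups=2
Leftover pairs = 10 - 9 - (2-1) = 0
First group: deep chain of depth 9 + 0 sibling pairs
Remaining 1 groups: simple '[]' each

Answer: [[[[[[[[[]]]]]]]]][]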